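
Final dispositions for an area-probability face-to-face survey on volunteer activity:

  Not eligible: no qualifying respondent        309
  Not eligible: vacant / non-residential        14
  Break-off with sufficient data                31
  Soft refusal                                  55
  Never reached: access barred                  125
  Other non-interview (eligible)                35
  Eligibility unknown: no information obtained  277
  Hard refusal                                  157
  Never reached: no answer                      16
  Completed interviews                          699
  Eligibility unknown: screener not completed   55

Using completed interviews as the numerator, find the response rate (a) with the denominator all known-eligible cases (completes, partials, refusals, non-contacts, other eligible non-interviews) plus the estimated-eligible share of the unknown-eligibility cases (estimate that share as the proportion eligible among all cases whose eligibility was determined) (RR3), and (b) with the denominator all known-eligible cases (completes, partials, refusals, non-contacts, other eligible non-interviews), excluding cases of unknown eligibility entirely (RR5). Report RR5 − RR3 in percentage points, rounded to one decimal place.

Refused = 157 + 55 = 212
Never reached = 16 + 125 = 141
Undetermined eligibility = 55 + 277 = 332
Not eligible = 309 + 14 = 323
Numerator → 699
Determined eligible → 699 + 31 + 212 + 141 + 35 = 1118
e = 1118 / (1118 + 323) = 1118 / 1441 = 0.7759
Eligible share of unknowns → 0.7759 × 332 = 257.60
Denominator → 1118 + 257.60 = 1375.60
RR3 = 699 / 1375.60 = 0.5081
Denominator → 699 + 31 + 212 + 141 + 35 = 1118
RR5 = 699 / 1118 = 0.6252
Difference = 62.52 − 50.81 = 11.71 percentage points

11.7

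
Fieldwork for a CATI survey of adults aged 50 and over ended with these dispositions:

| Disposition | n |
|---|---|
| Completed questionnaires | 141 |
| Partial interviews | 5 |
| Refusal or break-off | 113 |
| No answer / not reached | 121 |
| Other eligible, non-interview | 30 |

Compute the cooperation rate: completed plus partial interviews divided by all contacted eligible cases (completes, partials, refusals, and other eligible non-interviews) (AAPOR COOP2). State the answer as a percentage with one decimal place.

50.5%

Top = 141 + 5 = 146
Denom = 141 + 5 + 113 + 30 = 289
COOP2 = 146 / 289 = 0.5052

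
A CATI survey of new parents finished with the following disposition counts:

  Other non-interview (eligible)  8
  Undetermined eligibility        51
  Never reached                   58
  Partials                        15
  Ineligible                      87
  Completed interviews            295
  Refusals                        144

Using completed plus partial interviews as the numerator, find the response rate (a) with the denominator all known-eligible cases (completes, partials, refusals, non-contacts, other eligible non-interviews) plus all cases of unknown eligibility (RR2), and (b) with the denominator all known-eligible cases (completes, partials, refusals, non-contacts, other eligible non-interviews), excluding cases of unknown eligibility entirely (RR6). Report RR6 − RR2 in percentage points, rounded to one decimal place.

Numerator → 295 + 15 = 310
Denominator → 295 + 15 + 144 + 58 + 8 + 51 = 571
RR2 = 310 / 571 = 0.5429
Denominator → 295 + 15 + 144 + 58 + 8 = 520
RR6 = 310 / 520 = 0.5962
Difference = 59.62 − 54.29 = 5.33 percentage points

5.3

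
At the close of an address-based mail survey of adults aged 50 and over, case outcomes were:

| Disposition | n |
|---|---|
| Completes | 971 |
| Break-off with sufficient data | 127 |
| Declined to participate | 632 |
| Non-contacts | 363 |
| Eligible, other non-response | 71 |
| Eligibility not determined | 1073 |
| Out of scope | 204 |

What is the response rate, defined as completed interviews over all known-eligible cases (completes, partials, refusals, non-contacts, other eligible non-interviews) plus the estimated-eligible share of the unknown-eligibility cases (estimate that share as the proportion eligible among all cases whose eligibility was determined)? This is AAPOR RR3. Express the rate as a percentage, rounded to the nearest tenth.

30.9%

Numerator = 971
Determined eligible = 971 + 127 + 632 + 363 + 71 = 2164
e = 2164 / (2164 + 204) = 2164 / 2368 = 0.9139
Estimated eligible among unknowns = 0.9139 × 1073 = 980.61
Base = 2164 + 980.61 = 3144.61
RR3 = 971 / 3144.61 = 0.3088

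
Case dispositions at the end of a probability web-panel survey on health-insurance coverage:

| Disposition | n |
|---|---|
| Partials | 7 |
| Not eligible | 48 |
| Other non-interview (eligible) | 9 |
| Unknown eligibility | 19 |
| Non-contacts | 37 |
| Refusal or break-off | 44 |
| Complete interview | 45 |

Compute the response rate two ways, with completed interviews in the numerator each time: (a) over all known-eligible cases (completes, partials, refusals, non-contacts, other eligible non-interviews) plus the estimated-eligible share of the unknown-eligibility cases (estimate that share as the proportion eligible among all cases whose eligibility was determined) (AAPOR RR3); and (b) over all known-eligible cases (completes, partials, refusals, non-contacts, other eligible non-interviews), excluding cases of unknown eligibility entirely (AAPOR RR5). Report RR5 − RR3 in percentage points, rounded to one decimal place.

Numerator → 45
Determined eligible → 45 + 7 + 44 + 37 + 9 = 142
e = 142 / (142 + 48) = 142 / 190 = 0.7474
e × U → 0.7474 × 19 = 14.20
Base → 142 + 14.20 = 156.20
RR3 = 45 / 156.20 = 0.2881
Base → 45 + 7 + 44 + 37 + 9 = 142
RR5 = 45 / 142 = 0.3169
Difference = 31.69 − 28.81 = 2.88 percentage points

2.9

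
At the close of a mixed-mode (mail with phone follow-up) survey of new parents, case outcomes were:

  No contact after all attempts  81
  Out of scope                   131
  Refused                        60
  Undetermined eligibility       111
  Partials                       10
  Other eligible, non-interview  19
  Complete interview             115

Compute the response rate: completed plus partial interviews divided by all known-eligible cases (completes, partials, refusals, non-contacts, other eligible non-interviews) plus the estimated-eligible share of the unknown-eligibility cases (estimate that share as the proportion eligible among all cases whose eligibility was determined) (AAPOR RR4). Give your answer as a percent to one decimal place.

34.6%

Num: 115 + 10 = 125
Determined eligible: 115 + 10 + 60 + 81 + 19 = 285
e = 285 / (285 + 131) = 285 / 416 = 0.6851
e × U: 0.6851 × 111 = 76.05
Base: 285 + 76.05 = 361.05
RR4 = 125 / 361.05 = 0.3462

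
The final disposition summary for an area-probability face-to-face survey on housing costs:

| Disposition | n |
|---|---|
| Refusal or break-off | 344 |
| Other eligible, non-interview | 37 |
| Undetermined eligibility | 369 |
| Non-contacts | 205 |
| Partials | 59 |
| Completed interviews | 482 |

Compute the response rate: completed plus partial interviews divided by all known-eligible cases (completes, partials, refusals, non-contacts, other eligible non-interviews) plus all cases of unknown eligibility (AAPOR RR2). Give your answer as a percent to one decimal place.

Num: 482 + 59 = 541
Base: 482 + 59 + 344 + 205 + 37 + 369 = 1496
RR2 = 541 / 1496 = 0.3616

36.2%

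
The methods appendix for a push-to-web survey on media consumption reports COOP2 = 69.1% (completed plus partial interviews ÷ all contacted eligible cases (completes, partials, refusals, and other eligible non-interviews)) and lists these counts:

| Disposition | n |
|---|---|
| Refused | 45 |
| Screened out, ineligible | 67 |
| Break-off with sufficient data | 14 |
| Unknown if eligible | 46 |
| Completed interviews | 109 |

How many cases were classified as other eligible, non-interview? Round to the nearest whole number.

10

Numerator → 109 + 14 = 123
COOP2 = 123 / D = 0.691
D = 123 / 0.691 = 178.0
Rest of base = 168
other eligible, non-interview = 178.0 − 168 ≈ 10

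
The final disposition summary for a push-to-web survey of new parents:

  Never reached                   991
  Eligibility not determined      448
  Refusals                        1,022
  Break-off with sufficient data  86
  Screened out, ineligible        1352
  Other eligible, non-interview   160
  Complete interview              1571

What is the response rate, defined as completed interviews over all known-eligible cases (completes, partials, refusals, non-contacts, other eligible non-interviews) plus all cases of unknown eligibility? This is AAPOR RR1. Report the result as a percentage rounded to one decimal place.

36.7%

Top → 1571
Base → 1571 + 86 + 1022 + 991 + 160 + 448 = 4278
RR1 = 1571 / 4278 = 0.3672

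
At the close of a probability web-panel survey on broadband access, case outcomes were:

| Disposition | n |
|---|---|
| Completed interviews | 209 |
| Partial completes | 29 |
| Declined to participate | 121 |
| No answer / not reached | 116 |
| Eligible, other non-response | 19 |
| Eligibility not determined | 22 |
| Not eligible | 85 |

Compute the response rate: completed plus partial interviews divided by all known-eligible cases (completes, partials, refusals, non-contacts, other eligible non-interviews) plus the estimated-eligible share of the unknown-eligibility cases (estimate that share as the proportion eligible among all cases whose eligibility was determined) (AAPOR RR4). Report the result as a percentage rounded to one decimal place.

Top = 209 + 29 = 238
Determined eligible = 209 + 29 + 121 + 116 + 19 = 494
e = 494 / (494 + 85) = 494 / 579 = 0.8532
e × U = 0.8532 × 22 = 18.77
Denominator = 494 + 18.77 = 512.77
RR4 = 238 / 512.77 = 0.4641

46.4%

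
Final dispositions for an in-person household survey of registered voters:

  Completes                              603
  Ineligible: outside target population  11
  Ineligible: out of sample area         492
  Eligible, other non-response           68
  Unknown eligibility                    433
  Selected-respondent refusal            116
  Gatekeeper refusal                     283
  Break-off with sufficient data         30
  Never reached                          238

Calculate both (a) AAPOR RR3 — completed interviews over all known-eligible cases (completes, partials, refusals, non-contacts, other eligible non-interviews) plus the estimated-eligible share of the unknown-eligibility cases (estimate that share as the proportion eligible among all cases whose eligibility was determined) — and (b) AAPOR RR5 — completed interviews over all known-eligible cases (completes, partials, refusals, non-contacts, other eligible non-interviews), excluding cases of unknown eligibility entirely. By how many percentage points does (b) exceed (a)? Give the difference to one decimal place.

8.6

Refused = 283 + 116 = 399
Out of scope = 11 + 492 = 503
Numerator → 603
Eligible (known) → 603 + 30 + 399 + 238 + 68 = 1338
e = 1338 / (1338 + 503) = 1338 / 1841 = 0.7268
Estimated eligible among unknowns → 0.7268 × 433 = 314.70
Base → 1338 + 314.70 = 1652.70
RR3 = 603 / 1652.70 = 0.3649
Base → 603 + 30 + 399 + 238 + 68 = 1338
RR5 = 603 / 1338 = 0.4507
Difference = 45.07 − 36.49 = 8.58 percentage points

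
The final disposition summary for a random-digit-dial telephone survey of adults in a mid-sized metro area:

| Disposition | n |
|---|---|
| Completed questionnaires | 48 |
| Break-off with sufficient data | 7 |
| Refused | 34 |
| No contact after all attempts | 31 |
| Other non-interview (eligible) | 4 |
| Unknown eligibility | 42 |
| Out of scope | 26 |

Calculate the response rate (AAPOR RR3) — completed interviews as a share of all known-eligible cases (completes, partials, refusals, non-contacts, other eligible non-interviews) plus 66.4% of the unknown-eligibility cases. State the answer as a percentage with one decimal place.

Numerator → 48
Determined eligible → 48 + 7 + 34 + 31 + 4 = 124
Estimated eligible among unknowns → 0.6640 × 42 = 27.89
Base → 124 + 27.89 = 151.89
RR3 = 48 / 151.89 = 0.3160

31.6%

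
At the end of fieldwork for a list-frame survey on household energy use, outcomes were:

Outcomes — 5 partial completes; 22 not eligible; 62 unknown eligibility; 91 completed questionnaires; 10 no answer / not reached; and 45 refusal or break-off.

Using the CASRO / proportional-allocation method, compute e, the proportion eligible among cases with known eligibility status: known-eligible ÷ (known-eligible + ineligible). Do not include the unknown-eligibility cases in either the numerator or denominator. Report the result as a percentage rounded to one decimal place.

Eligible (known): 91 + 5 + 45 + 10 = 151
e = 151 / (151 + 22) = 151 / 173 = 0.8728

87.3%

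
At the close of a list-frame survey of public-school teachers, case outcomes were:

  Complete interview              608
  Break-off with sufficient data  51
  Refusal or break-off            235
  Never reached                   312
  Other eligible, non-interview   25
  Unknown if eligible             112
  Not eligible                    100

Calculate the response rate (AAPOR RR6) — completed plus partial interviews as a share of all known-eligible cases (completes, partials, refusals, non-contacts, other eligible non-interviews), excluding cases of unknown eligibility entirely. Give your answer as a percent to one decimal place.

53.5%

Top → 608 + 51 = 659
Denominator → 608 + 51 + 235 + 312 + 25 = 1231
RR6 = 659 / 1231 = 0.5353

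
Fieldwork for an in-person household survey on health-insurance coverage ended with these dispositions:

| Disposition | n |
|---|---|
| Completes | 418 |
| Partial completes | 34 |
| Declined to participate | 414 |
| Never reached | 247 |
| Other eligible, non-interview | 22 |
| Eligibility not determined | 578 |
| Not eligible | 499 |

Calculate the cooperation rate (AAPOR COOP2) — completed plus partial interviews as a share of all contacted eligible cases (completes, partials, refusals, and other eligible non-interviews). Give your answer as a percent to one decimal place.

50.9%

Numerator → 418 + 34 = 452
Base → 418 + 34 + 414 + 22 = 888
COOP2 = 452 / 888 = 0.5090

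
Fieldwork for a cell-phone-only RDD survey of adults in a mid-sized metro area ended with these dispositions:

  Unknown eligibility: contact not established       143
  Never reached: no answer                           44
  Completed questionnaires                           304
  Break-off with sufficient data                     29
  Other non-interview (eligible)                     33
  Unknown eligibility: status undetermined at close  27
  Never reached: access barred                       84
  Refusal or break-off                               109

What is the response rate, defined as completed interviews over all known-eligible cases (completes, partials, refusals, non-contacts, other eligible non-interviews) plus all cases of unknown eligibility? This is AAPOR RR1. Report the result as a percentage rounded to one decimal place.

Non-contacts = 44 + 84 = 128
Undetermined eligibility = 143 + 27 = 170
Top = 304
Denominator = 304 + 29 + 109 + 128 + 33 + 170 = 773
RR1 = 304 / 773 = 0.3933

39.3%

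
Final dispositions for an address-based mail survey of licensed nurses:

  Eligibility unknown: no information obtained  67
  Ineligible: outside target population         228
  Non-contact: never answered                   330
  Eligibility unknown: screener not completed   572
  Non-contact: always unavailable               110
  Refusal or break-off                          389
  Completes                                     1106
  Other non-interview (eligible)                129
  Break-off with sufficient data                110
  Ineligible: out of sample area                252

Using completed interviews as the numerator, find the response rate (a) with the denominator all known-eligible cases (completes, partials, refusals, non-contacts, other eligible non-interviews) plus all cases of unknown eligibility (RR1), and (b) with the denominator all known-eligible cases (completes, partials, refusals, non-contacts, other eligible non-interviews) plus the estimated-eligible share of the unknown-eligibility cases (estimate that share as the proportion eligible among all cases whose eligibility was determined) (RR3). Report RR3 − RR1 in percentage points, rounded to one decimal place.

1.7

No answer / not reached = 330 + 110 = 440
Undetermined eligibility = 572 + 67 = 639
Out of scope = 228 + 252 = 480
Top → 1106
Denominator → 1106 + 110 + 389 + 440 + 129 + 639 = 2813
RR1 = 1106 / 2813 = 0.3932
Known eligible → 1106 + 110 + 389 + 440 + 129 = 2174
e = 2174 / (2174 + 480) = 2174 / 2654 = 0.8191
Estimated eligible among unknowns → 0.8191 × 639 = 523.40
Denominator → 2174 + 523.40 = 2697.40
RR3 = 1106 / 2697.40 = 0.4100
Difference = 41.00 − 39.32 = 1.68 percentage points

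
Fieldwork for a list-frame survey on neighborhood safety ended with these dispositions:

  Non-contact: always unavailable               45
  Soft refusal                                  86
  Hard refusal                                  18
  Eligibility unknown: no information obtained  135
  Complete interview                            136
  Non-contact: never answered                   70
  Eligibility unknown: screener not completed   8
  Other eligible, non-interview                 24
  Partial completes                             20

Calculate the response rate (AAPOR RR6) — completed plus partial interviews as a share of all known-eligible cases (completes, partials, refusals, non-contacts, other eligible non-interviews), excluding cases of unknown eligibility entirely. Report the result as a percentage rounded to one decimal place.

Refusals = 18 + 86 = 104
No answer / not reached = 70 + 45 = 115
Eligibility not determined = 8 + 135 = 143
Num = 136 + 20 = 156
Denominator = 136 + 20 + 104 + 115 + 24 = 399
RR6 = 156 / 399 = 0.3910

39.1%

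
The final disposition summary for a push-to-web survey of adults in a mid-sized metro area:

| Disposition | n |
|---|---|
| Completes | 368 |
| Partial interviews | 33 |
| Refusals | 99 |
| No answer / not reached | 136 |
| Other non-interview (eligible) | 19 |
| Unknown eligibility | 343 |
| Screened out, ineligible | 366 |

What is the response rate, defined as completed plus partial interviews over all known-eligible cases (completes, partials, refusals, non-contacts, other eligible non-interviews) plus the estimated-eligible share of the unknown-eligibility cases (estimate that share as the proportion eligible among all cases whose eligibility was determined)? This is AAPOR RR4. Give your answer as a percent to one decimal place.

Num: 368 + 33 = 401
Eligible (known): 368 + 33 + 99 + 136 + 19 = 655
e = 655 / (655 + 366) = 655 / 1021 = 0.6415
Eligible share of unknowns: 0.6415 × 343 = 220.03
Denom: 655 + 220.03 = 875.03
RR4 = 401 / 875.03 = 0.4583

45.8%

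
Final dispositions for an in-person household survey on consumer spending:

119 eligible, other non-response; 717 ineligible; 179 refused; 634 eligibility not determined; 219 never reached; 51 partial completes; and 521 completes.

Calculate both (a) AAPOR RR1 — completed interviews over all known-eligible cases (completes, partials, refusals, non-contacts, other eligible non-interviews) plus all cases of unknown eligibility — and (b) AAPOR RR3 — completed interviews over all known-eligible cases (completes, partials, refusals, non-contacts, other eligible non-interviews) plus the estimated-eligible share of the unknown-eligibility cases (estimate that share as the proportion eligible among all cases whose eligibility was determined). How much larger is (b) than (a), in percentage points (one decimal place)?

5.2

Numerator: 521
Denom: 521 + 51 + 179 + 219 + 119 + 634 = 1723
RR1 = 521 / 1723 = 0.3024
Eligible (known): 521 + 51 + 179 + 219 + 119 = 1089
e = 1089 / (1089 + 717) = 1089 / 1806 = 0.6030
Estimated eligible among unknowns: 0.6030 × 634 = 382.30
Denom: 1089 + 382.30 = 1471.30
RR3 = 521 / 1471.30 = 0.3541
Difference = 35.41 − 30.24 = 5.17 percentage points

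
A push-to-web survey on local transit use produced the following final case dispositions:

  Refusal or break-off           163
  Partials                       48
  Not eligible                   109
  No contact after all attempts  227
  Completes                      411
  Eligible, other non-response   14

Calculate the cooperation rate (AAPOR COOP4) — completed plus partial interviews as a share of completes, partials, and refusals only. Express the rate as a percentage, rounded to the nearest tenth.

73.8%

Top: 411 + 48 = 459
Denom: 411 + 48 + 163 = 622
COOP4 = 459 / 622 = 0.7379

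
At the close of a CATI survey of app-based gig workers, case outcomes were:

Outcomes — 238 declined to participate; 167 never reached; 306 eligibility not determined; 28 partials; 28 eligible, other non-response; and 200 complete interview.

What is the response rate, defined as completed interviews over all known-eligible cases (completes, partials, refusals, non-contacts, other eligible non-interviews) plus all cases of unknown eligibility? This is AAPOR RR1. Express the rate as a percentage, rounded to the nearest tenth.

20.7%

Numerator: 200
Denom: 200 + 28 + 238 + 167 + 28 + 306 = 967
RR1 = 200 / 967 = 0.2068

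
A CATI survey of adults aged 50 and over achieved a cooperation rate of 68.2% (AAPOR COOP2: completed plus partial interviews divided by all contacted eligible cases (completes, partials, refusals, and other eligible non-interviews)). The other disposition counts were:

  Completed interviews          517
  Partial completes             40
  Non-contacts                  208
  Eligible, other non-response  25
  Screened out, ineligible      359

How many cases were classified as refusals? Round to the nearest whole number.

235

Num: 517 + 40 = 557
COOP2 = 557 / D = 0.682
D = 557 / 0.682 = 816.7
Remaining denominator categories sum to 582
refusals = 816.7 − 582 ≈ 235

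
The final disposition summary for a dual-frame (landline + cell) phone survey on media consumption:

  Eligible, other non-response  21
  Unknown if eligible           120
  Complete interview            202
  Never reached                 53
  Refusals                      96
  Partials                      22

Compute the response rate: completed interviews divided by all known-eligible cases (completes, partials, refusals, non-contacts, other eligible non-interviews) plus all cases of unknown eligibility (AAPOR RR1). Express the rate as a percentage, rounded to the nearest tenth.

Num: 202
Denominator: 202 + 22 + 96 + 53 + 21 + 120 = 514
RR1 = 202 / 514 = 0.3930

39.3%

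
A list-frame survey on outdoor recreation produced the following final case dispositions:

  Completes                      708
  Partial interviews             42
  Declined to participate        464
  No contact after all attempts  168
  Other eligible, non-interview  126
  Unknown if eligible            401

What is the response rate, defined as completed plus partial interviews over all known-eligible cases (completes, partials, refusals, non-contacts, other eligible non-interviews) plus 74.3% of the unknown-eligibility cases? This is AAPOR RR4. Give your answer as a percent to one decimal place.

41.5%

Top: 708 + 42 = 750
Eligible (known): 708 + 42 + 464 + 168 + 126 = 1508
Estimated eligible among unknowns: 0.7430 × 401 = 297.94
Denominator: 1508 + 297.94 = 1805.94
RR4 = 750 / 1805.94 = 0.4153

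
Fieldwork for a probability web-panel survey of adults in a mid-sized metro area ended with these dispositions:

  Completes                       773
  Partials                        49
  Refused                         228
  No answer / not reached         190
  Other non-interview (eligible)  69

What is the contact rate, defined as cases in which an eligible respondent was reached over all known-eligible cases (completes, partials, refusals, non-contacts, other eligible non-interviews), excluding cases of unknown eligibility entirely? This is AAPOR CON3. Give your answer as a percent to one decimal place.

Top → 773 + 49 + 228 + 69 = 1119
Base → 773 + 49 + 228 + 190 + 69 = 1309
CON3 = 1119 / 1309 = 0.8549

85.5%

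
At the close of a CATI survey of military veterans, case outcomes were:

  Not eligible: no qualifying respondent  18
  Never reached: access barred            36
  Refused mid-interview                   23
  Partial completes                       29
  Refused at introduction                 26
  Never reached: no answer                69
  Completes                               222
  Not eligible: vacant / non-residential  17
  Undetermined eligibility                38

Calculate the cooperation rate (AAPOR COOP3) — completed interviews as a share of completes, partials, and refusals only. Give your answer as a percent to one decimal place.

74.0%

Declined to participate = 26 + 23 = 49
Non-contacts = 69 + 36 = 105
Out of scope = 18 + 17 = 35
Num = 222
Denom = 222 + 29 + 49 = 300
COOP3 = 222 / 300 = 0.7400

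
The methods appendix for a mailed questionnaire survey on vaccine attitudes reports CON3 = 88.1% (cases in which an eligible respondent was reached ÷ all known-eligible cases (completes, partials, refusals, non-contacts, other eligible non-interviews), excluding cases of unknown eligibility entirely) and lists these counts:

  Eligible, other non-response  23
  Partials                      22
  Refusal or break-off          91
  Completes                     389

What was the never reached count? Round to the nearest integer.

Top → 389 + 22 + 91 + 23 = 525
CON3 = 525 / D = 0.881
D = 525 / 0.881 = 595.9
Remaining denominator categories sum to 525
never reached = 595.9 − 525 ≈ 71

71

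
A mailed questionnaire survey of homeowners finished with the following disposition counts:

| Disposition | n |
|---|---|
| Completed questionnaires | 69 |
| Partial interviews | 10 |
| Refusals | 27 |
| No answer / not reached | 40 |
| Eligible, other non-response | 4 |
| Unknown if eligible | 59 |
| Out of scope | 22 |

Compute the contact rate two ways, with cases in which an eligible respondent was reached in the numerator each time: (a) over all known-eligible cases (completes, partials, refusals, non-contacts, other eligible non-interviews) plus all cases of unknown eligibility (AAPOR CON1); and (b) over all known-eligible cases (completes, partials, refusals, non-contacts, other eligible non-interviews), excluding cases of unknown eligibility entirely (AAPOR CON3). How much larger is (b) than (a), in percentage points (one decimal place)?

Numerator: 69 + 10 + 27 + 4 = 110
Denominator: 69 + 10 + 27 + 40 + 4 + 59 = 209
CON1 = 110 / 209 = 0.5263
Denominator: 69 + 10 + 27 + 40 + 4 = 150
CON3 = 110 / 150 = 0.7333
Difference = 73.33 − 52.63 = 20.70 percentage points

20.7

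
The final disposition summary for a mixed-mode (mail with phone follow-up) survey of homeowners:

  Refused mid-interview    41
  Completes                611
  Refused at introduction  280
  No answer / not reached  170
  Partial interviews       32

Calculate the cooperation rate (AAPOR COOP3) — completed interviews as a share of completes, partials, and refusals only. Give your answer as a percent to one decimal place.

Refusals = 280 + 41 = 321
Numerator: 611
Denominator: 611 + 32 + 321 = 964
COOP3 = 611 / 964 = 0.6338

63.4%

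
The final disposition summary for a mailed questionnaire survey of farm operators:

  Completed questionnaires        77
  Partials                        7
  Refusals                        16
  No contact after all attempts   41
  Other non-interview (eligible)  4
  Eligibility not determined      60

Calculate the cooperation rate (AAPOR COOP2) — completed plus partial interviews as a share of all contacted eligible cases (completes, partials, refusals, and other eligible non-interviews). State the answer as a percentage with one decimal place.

Top = 77 + 7 = 84
Denom = 77 + 7 + 16 + 4 = 104
COOP2 = 84 / 104 = 0.8077

80.8%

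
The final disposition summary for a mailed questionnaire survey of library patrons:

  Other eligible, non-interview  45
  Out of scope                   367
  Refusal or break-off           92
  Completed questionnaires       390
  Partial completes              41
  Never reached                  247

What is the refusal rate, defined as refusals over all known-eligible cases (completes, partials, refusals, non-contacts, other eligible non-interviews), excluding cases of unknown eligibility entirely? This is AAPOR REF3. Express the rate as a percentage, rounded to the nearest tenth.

Top: 92
Base: 390 + 41 + 92 + 247 + 45 = 815
REF3 = 92 / 815 = 0.1129

11.3%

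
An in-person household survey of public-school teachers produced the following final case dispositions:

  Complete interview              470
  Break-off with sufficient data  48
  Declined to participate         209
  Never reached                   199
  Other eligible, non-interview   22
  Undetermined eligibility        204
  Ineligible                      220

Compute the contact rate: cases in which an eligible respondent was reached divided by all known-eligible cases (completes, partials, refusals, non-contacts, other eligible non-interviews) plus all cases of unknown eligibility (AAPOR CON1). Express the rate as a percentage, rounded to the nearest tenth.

65.0%

Numerator = 470 + 48 + 209 + 22 = 749
Denominator = 470 + 48 + 209 + 199 + 22 + 204 = 1152
CON1 = 749 / 1152 = 0.6502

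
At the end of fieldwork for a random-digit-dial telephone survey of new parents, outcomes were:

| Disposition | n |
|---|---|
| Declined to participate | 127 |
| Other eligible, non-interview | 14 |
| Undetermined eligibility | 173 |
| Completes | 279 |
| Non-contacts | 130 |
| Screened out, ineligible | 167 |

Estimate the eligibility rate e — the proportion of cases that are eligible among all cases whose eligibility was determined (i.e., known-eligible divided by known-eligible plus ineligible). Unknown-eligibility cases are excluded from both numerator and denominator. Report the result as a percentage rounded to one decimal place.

76.7%

Known eligible = 279 + 127 + 130 + 14 = 550
e = 550 / (550 + 167) = 550 / 717 = 0.7671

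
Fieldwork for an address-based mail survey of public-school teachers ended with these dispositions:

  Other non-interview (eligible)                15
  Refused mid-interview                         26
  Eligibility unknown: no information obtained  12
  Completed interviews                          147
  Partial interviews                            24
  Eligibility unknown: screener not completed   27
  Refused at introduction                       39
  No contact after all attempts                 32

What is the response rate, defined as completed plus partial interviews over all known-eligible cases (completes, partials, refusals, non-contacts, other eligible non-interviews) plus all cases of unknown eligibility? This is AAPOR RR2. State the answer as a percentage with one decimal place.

Refused = 39 + 26 = 65
Unknown eligibility = 27 + 12 = 39
Num = 147 + 24 = 171
Denominator = 147 + 24 + 65 + 32 + 15 + 39 = 322
RR2 = 171 / 322 = 0.5311

53.1%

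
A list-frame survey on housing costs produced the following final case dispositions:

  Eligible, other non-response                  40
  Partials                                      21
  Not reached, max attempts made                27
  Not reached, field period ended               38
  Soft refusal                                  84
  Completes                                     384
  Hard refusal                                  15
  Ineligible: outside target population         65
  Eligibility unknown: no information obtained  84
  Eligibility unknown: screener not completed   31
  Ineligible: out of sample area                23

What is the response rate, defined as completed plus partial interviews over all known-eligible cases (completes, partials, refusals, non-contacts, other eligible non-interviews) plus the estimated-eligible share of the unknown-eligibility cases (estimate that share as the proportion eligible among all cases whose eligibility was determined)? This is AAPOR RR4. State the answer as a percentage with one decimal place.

57.1%

Refusal or break-off = 15 + 84 = 99
Never reached = 38 + 27 = 65
Eligibility not determined = 31 + 84 = 115
Not eligible = 65 + 23 = 88
Num = 384 + 21 = 405
Determined eligible = 384 + 21 + 99 + 65 + 40 = 609
e = 609 / (609 + 88) = 609 / 697 = 0.8737
Eligible share of unknowns = 0.8737 × 115 = 100.48
Base = 609 + 100.48 = 709.48
RR4 = 405 / 709.48 = 0.5708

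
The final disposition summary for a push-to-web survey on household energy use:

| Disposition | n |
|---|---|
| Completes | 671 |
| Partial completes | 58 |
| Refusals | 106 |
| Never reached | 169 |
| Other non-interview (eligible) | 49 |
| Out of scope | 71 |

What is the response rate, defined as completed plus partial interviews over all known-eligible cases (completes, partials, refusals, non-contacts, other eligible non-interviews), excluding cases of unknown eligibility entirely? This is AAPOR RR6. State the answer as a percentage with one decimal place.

Top = 671 + 58 = 729
Denom = 671 + 58 + 106 + 169 + 49 = 1053
RR6 = 729 / 1053 = 0.6923

69.2%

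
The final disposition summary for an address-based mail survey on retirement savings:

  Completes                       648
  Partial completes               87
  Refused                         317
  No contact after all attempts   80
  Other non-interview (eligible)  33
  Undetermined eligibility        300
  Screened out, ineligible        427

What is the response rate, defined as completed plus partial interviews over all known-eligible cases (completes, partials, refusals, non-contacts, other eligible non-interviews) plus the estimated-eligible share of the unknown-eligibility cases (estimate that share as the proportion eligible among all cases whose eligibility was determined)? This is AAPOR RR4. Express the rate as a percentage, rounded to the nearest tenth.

53.1%

Num = 648 + 87 = 735
Determined eligible = 648 + 87 + 317 + 80 + 33 = 1165
e = 1165 / (1165 + 427) = 1165 / 1592 = 0.7318
Eligible share of unknowns = 0.7318 × 300 = 219.54
Base = 1165 + 219.54 = 1384.54
RR4 = 735 / 1384.54 = 0.5309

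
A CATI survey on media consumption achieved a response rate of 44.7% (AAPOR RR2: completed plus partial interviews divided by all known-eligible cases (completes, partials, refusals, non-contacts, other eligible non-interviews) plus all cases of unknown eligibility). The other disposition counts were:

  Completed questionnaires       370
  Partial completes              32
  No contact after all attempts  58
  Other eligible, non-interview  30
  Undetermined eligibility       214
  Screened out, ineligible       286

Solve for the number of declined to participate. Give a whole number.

Numerator → 370 + 32 = 402
RR2 = 402 / D = 0.447
D = 402 / 0.447 = 899.3
Rest of base = 704
declined to participate = 899.3 − 704 ≈ 195

195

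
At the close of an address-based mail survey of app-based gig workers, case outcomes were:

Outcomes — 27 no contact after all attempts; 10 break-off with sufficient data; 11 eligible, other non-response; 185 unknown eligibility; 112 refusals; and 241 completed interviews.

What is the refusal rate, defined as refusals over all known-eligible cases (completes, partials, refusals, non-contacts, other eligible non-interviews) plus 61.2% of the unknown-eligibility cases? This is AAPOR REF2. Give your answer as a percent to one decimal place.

21.8%

Num → 112
Known eligible → 241 + 10 + 112 + 27 + 11 = 401
e × U → 0.6120 × 185 = 113.22
Base → 401 + 113.22 = 514.22
REF2 = 112 / 514.22 = 0.2178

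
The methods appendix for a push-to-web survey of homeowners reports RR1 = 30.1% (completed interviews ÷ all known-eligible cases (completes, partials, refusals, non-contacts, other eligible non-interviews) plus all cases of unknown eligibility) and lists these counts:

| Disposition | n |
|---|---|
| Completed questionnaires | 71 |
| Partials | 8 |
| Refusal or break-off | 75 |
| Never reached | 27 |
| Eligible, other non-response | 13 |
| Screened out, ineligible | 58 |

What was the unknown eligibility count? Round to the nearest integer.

42

RR1 = 71 / D = 0.301
D = 71 / 0.301 = 235.9
Remaining denominator categories sum to 194
unknown eligibility = 235.9 − 194 ≈ 42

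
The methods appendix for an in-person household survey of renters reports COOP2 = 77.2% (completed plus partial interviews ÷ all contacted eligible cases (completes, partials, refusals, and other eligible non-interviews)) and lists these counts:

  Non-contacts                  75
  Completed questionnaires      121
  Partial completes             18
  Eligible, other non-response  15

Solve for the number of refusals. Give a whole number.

26

Top → 121 + 18 = 139
COOP2 = 139 / D = 0.772
D = 139 / 0.772 = 180.1
Other denominator terms total 154
refusals = 180.1 − 154 ≈ 26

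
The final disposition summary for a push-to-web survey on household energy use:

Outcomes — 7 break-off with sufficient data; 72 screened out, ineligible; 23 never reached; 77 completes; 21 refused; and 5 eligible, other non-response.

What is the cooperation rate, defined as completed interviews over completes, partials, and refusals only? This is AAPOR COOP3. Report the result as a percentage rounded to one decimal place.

73.3%

Numerator: 77
Denominator: 77 + 7 + 21 = 105
COOP3 = 77 / 105 = 0.7333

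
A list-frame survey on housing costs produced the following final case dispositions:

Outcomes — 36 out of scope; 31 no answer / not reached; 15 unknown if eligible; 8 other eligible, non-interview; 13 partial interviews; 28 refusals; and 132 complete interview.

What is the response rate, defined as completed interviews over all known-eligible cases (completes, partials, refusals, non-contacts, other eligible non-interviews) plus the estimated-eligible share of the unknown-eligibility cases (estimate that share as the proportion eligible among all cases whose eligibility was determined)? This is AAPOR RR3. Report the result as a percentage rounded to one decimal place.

58.7%

Numerator: 132
Eligible (known): 132 + 13 + 28 + 31 + 8 = 212
e = 212 / (212 + 36) = 212 / 248 = 0.8548
e × U: 0.8548 × 15 = 12.82
Denom: 212 + 12.82 = 224.82
RR3 = 132 / 224.82 = 0.5871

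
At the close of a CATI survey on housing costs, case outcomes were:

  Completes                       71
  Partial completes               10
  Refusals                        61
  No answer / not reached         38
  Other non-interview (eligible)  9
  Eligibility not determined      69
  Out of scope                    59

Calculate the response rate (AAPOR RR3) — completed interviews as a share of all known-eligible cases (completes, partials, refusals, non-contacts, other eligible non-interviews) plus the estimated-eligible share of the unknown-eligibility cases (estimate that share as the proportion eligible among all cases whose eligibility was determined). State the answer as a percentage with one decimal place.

Numerator → 71
Eligible (known) → 71 + 10 + 61 + 38 + 9 = 189
e = 189 / (189 + 59) = 189 / 248 = 0.7621
Eligible share of unknowns → 0.7621 × 69 = 52.58
Base → 189 + 52.58 = 241.58
RR3 = 71 / 241.58 = 0.2939

29.4%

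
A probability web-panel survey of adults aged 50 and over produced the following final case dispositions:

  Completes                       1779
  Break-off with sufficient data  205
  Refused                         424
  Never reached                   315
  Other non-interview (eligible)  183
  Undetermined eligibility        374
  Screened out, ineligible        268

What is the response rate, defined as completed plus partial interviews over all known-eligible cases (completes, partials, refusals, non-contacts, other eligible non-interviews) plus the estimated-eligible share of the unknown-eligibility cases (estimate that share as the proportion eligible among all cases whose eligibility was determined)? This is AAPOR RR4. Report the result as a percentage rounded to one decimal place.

61.1%

Num = 1779 + 205 = 1984
Determined eligible = 1779 + 205 + 424 + 315 + 183 = 2906
e = 2906 / (2906 + 268) = 2906 / 3174 = 0.9156
Estimated eligible among unknowns = 0.9156 × 374 = 342.43
Denom = 2906 + 342.43 = 3248.43
RR4 = 1984 / 3248.43 = 0.6108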